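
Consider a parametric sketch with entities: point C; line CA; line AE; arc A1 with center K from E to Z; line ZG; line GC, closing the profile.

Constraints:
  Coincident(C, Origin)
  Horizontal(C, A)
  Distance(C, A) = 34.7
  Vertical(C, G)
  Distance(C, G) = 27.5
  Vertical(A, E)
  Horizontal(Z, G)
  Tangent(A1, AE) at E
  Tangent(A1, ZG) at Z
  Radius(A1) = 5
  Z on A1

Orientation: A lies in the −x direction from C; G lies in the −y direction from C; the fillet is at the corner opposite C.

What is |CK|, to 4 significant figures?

37.26

C is at the origin; CA is horizontal with |CA| = 34.7 and A on the −x side, so A = (-34.70, 0.000). C and G share the same x with |CG| = 27.5 and G on the −y side, so G = (0.000, -27.50). The virtual corner opposite C is at (-34.70, -27.50). Tangency of A1 to AE means the radius KE is perpendicular to AE and tangency of A1 to ZG means the radius KZ is perpendicular to ZG, with radius 5.0, so the center K sits 5.0 in from both sides at K = (-29.70, -22.50). Then |CK| = |K − C| = 37.26.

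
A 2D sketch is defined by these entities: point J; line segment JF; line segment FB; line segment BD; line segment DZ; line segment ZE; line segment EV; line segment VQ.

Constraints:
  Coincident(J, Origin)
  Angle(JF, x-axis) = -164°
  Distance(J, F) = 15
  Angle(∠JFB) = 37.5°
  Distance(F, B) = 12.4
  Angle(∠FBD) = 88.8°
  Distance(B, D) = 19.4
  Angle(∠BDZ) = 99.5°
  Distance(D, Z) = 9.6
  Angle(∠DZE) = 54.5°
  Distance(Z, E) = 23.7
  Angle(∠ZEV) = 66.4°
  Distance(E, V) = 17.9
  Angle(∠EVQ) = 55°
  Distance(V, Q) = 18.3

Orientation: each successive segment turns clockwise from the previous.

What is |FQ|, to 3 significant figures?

16.2

J is at the origin; JF runs at -164.0° with length 15.0, so F = (-14.4, -4.13). ∠JFB = 37.5° gives FB at 53.5° from the x-axis; with |FB| = 12.4, B = (-7.04, 5.83). ∠FBD = 88.8° gives BD at -37.7° from the x-axis; with |BD| = 19.4, D = (8.31, -6.03). ∠BDZ = 99.5° gives DZ at -118° from the x-axis; with |DZ| = 9.6, Z = (3.77, -14.5). ∠DZE = 54.5° gives ZE at 116° from the x-axis; with |ZE| = 23.7, E = (-6.73, 6.76). ∠ZEV = 66.4° gives EV at 2.70° from the x-axis; with |EV| = 17.9, V = (11.1, 7.60). ∠EVQ = 55.0° gives VQ at -122° from the x-axis; with |VQ| = 18.3, Q = (1.37, -7.87). Then |FQ| = |Q − F| = 16.2.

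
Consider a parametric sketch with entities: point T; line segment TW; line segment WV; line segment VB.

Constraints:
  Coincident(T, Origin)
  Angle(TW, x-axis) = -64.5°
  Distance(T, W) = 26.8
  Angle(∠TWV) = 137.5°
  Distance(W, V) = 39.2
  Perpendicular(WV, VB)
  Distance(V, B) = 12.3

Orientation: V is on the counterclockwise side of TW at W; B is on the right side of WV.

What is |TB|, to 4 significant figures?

66.34

∠TWV = 137.5°, so WV runs at -64.5° + (180° − 137.5°) = -22.00° from the x-axis; with |WV| = 39.2, V = W + 39.2·(cos -22.00°, sin -22.00°) = (47.88, -38.87). WV is perpendicular to VB; with |VB| = 12.3 on the right of WV, B = V + 12.3·(-0.3746, -0.9272) = (43.28, -50.28). Then |TB| = |B − T| = 66.34.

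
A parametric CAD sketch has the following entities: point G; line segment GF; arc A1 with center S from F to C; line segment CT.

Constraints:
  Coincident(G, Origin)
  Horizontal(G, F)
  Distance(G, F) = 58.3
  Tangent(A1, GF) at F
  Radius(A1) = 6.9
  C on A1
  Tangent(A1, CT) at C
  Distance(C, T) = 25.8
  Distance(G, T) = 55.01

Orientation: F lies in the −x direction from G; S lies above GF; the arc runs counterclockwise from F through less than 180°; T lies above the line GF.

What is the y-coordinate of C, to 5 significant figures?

5.3513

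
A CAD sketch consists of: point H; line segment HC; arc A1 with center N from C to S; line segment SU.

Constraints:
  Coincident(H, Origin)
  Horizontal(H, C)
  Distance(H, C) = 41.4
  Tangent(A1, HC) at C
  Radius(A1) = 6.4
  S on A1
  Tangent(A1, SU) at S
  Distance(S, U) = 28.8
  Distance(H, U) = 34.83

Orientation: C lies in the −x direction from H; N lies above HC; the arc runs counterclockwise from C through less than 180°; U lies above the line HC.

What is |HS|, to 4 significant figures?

36.05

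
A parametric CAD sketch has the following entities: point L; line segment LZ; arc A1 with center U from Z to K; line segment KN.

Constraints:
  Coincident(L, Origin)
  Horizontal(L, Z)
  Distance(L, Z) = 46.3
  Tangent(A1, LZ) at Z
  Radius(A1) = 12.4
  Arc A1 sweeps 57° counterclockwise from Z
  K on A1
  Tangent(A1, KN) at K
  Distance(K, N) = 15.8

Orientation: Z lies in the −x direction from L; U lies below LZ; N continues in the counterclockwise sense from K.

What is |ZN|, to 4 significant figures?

26.80

L is at the origin; L and Z share the same y with |LZ| = 46.3 and Z on the −x side, so Z = (-46.30, 0.000). Tangency of A1 to LZ means the radius UZ is perpendicular to LZ, so U = Z + (0, -12.4) = (-46.30, -12.40). On A1, Z sits at bearing 90° from U; a 57° counterclockwise sweep puts K at bearing 147°, so K = U + 12.4·(cos 147°, sin 147°) = (-56.70, -5.646). A1 meets KN tangentially, so UK is at right angles to KN, so KN runs along (−sin 147°, cos 147°); with |KN| = 15.8, N = (-65.30, -18.90). Then |ZN| = |N − Z| = 26.80.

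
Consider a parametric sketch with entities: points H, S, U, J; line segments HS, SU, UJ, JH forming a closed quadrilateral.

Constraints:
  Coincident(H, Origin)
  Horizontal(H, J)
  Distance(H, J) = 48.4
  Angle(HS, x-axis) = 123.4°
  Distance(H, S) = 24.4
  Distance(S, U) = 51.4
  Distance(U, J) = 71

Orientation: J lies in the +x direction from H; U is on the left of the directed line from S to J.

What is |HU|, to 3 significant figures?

64.8

H is at the origin; HJ is horizontal with |HJ| = 48.4 and J in +x, so J = (48.4, 0). HS runs at 123.4° with |HS| = 24.4, so S = (-13.4, 20.4). U is determined by |SU| = 51.4 and |UJ| = 71.0 together: it lies at the intersection of circle(S, 51.4) and circle(J, 71.0). With |SJ| = 65.1, the foot of the radical line on SJ is 14.1 from S and the perpendicular offset is √(51.4² − 14.1²) = 49.4. Taking the left-of-SJ solution: U = (15.4, 62.9).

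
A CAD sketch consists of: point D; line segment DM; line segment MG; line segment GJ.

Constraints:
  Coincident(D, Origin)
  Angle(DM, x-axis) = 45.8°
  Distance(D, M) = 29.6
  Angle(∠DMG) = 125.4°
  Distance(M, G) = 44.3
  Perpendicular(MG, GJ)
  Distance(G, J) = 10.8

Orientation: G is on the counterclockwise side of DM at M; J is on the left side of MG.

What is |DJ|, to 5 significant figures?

62.876

D is at the origin; DM runs at 45.8° with length 29.6, so M = 29.6·(cos 45.8°, sin 45.8°) = (20.636, 21.221). ∠DMG = 125.4°, so MG runs at 45.8° + (180° − 125.4°) = 100.40° from the x-axis; with |MG| = 44.3, G = M + 44.3·(cos 100.40°, sin 100.40°) = (12.639, 64.793). MG ⟂ GJ; with |GJ| = 10.8 on the left of MG, J = G + 10.8·(-0.98357, -0.18052) = (2.0165, 62.843). Then |DJ| = |J − D| = 62.876.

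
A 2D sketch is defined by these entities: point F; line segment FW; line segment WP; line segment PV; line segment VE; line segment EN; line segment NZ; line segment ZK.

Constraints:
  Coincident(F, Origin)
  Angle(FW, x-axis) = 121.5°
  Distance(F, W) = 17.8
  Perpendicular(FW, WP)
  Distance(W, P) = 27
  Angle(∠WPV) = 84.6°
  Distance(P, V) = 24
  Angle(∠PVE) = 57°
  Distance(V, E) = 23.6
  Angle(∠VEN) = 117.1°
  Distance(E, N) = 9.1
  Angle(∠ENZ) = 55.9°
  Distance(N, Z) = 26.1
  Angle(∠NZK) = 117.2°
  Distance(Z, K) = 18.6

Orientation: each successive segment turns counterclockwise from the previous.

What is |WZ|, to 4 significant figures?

32.43

F is at the origin; FW runs at 121.5° with length 17.8, so W = (-9.300, 15.18). FW is perpendicular to WP, so WP runs at -148.5°; with |WP| = 27.0, P = (-32.32, 1.070). ∠WPV = 84.6° gives PV at -53.10° from the x-axis; with |PV| = 24.0, V = (-17.91, -18.12). ∠PVE = 57.0° gives VE at 69.90° from the x-axis; with |VE| = 23.6, E = (-9.801, 4.040). ∠VEN = 117.1° gives EN at 132.8° from the x-axis; with |EN| = 9.1, N = (-15.98, 10.72). ∠ENZ = 55.9° gives NZ at -103.1° from the x-axis; with |NZ| = 26.1, Z = (-21.90, -14.70). Then |WZ| = |Z − W| = 32.43.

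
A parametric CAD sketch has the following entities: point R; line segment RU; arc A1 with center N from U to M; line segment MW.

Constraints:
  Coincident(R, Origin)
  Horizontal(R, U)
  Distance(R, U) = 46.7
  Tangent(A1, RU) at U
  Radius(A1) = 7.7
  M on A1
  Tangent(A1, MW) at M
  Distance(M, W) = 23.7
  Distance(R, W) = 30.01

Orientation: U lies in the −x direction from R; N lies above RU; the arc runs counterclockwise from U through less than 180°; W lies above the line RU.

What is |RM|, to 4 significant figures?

41.55

Checks: |NM| = 7.700 ✓; ∠(NM, MW) = 90.00° ✓; |MW| = 23.70 ✓; |RW| = 30.01 ✓.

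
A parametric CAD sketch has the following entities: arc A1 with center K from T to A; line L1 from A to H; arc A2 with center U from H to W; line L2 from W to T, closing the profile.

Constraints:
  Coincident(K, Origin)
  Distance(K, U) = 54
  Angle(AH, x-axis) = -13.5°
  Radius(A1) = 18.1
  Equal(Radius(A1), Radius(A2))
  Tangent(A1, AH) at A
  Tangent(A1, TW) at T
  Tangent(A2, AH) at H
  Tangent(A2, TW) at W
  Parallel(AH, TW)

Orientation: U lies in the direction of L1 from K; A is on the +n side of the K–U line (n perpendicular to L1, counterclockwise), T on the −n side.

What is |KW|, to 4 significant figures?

56.95

The slot axis is L1's direction at -13.5°, so u = (cos -13.5°, sin -13.5°) = (0.9724, -0.2334) and n = (−sin -13.5°, cos -13.5°) = (0.2334, 0.9724). K is at the origin and U lies 54.0 along u from K, so U = 54.0·u = (52.51, -12.61). Tangency of A1 to both parallel lines with radius 18.1 puts A and T at K ± 18.1·n: A = (4.225, 17.60), T = (-4.225, -17.60). Equal radii place H and W the same way about U: H = U + 18.1·n = (56.73, 4.994), W = U − 18.1·n = (48.28, -30.21). Then |KW| = |W − K| = 56.95.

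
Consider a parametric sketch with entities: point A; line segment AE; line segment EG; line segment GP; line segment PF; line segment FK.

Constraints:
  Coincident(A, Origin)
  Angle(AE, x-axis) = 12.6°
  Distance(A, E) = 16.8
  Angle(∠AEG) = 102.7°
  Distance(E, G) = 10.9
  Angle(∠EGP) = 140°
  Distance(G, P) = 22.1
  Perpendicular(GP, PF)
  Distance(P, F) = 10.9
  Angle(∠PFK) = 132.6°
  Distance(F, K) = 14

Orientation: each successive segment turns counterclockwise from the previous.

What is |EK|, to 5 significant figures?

24.178

A is at the origin; AE runs at 12.6° with length 16.8, so E = (16.395, 3.6648). ∠AEG = 102.7° gives EG at 89.900° from the x-axis; with |EG| = 10.9, G = (16.414, 14.565). ∠EGP = 140.0° gives GP at 129.90° from the x-axis; with |GP| = 22.1, P = (2.2384, 31.519). GP ⟂ PF, so PF runs at -140.10°; with |PF| = 10.9, F = (-6.1237, 24.527). ∠PFK = 132.6° gives FK at -92.700° from the x-axis; with |FK| = 14.0, K = (-6.7832, 10.543). Then |EK| = |K − E| = 24.178.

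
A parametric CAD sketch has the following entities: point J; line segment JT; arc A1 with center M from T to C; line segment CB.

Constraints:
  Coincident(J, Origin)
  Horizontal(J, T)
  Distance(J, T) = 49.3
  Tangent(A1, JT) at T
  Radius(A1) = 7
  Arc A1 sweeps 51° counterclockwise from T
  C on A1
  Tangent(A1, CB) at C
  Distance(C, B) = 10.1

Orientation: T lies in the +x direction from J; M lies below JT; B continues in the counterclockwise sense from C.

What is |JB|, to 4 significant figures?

38.93

On A1, T sits at bearing 90° from M; a 51° counterclockwise sweep puts C at bearing 141°, so C = M + 7.0·(cos 141°, sin 141°) = (43.86, -2.595). The tangent condition forces MC to be normal to CB, so CB runs along (−sin 141°, cos 141°); with |CB| = 10.1, B = (37.50, -10.44). Then |JB| = |B − J| = 38.93.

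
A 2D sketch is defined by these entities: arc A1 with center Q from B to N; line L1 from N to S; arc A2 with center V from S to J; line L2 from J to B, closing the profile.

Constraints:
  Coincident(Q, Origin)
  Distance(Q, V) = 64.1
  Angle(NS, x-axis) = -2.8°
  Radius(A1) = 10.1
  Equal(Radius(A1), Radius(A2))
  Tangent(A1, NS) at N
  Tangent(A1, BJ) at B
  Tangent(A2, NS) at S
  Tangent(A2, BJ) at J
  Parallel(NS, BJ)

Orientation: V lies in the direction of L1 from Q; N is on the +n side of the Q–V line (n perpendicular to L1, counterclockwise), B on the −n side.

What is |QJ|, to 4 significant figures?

64.89

The slot axis is L1's direction at -2.8°, so u = (cos -2.8°, sin -2.8°) = (0.9988, -0.04885) and n = (−sin -2.8°, cos -2.8°) = (0.04885, 0.9988). Q is at the origin and V lies 64.1 along u from Q, so V = 64.1·u = (64.02, -3.131). Tangency of A1 to both parallel lines with radius 10.1 puts N and B at Q ± 10.1·n: N = (0.4934, 10.09), B = (-0.4934, -10.09). Equal radii place S and J the same way about V: S = V + 10.1·n = (64.52, 6.957), J = V − 10.1·n = (63.53, -13.22). Then |QJ| = |J − Q| = 64.89.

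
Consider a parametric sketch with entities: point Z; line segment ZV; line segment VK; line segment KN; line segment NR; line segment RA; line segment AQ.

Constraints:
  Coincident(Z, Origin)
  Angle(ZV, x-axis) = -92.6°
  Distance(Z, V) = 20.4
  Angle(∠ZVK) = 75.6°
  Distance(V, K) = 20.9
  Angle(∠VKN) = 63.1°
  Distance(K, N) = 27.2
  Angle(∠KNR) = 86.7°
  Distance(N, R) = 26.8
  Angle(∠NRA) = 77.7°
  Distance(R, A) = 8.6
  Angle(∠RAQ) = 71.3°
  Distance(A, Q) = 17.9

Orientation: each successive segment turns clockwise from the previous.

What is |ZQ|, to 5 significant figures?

5.2212

∠NRA = 77.7° gives RA at -149.50° from the x-axis; with |RA| = 8.6, A = (8.7474, -18.698). ∠RAQ = 71.3° gives AQ at 101.80° from the x-axis; with |AQ| = 17.9, Q = (5.0869, -1.1765). Then |ZQ| = |Q − Z| = 5.2212.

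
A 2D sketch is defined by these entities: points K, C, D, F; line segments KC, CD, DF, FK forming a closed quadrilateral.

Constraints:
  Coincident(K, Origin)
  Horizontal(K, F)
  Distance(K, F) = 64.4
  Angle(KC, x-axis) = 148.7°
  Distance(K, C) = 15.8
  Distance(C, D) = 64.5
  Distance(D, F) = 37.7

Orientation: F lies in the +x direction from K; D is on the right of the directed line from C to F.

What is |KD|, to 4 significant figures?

48.73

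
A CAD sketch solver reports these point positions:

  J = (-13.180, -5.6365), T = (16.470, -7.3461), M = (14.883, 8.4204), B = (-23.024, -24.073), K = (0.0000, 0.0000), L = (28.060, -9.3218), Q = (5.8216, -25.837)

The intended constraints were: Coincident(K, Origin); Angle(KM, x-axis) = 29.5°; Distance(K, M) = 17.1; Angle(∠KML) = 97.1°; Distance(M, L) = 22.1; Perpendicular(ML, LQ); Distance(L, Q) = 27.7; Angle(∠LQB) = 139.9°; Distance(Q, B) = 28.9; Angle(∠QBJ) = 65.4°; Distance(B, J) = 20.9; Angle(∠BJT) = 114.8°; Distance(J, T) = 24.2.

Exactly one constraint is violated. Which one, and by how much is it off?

Distance(J, T) = 24.2 — off by 5.50.

K = (0.00, 0.00) ✓; KM at 29.50° ✓; |KM| = 17.10 ✓; ∠KML = 97.10° ✓; |ML| = 22.10 ✓; ∠(ML, LQ) = 90.00° ✓; |LQ| = 27.70 ✓; ∠LQB = 139.9° ✓; |QB| = 28.90 ✓; ∠QBJ = 65.40° ✓; |BJ| = 20.90 ✓; ∠BJT = 114.8° ✓; |JT| = 29.70 ✗.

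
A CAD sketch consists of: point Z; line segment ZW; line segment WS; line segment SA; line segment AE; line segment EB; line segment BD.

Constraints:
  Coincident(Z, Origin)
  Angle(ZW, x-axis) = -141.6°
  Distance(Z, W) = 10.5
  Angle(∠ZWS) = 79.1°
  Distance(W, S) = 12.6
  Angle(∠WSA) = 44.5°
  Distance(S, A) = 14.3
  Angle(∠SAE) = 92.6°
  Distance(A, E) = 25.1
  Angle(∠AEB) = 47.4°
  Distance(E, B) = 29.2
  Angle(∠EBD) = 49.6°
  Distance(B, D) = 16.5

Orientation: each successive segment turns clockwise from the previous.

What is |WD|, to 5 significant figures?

5.2901

∠AEB = 47.4° gives EB at 122.00° from the x-axis; with |EB| = 29.2, B = (-22.586, 0.79955). ∠EBD = 49.6° gives BD at -8.4000° from the x-axis; with |BD| = 16.5, D = (-6.2628, -1.6108). Then |WD| = |D − W| = 5.2901.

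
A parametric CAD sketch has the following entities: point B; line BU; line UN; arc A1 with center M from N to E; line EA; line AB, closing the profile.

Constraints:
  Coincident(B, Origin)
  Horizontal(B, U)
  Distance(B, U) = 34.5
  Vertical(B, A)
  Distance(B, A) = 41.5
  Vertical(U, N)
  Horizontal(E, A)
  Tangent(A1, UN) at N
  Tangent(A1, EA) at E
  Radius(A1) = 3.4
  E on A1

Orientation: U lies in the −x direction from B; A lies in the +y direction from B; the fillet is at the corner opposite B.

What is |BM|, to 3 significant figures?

49.2

B is at the origin; B and U share the same y with |BU| = 34.5 and U on the −x side, so U = (-34.5, 0.00). BA is vertical with |BA| = 41.5 and A on the +y side, so A = (0.00, 41.5). The virtual corner opposite B is at (-34.5, 41.5). Since A1 is tangent to UN there, MN ⟂ UN and the tangent condition forces ME to be normal to EA, with radius 3.4, so the center M sits 3.4 in from both sides at M = (-31.1, 38.1). Then |BM| = |M − B| = 49.2.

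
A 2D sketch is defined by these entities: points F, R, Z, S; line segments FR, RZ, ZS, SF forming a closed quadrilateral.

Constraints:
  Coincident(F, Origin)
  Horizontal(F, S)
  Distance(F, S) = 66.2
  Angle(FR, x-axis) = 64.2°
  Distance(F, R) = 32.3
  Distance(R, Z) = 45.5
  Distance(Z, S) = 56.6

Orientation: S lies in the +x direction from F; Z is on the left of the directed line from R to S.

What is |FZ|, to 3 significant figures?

75.2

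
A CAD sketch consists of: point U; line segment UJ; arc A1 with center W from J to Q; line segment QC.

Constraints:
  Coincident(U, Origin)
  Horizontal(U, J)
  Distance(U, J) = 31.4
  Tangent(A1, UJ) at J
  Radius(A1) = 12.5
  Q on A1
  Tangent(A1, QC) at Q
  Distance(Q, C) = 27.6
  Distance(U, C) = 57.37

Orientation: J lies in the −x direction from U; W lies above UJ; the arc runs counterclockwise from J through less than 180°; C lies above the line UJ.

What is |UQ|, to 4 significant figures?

29.88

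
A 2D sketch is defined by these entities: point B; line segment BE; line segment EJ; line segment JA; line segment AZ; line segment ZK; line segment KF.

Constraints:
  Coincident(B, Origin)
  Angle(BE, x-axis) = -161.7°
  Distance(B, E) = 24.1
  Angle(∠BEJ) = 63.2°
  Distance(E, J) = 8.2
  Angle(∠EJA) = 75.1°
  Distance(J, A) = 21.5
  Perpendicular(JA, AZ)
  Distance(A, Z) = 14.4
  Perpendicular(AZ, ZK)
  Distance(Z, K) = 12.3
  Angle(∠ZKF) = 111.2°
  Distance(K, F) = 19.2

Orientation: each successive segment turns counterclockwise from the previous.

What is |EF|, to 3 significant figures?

11.4

AZ ⟂ ZK, so ZK runs at -120°; with |ZK| = 12.3, K = (-24.9, 1.81). ∠ZKF = 111.2° gives KF at -51.2° from the x-axis; with |KF| = 19.2, F = (-12.9, -13.2). Then |EF| = |F − E| = 11.4.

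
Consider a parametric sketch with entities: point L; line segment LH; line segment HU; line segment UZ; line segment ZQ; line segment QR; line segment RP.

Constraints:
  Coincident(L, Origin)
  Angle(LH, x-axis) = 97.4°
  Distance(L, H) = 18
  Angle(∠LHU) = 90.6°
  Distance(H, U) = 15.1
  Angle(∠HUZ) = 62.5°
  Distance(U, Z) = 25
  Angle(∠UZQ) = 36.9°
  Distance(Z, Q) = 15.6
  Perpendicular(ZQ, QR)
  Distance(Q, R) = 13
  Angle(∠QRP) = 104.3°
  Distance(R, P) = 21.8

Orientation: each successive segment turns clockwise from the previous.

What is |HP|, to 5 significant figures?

33.420

L is at the origin; LH runs at 97.4° with length 18.0, so H = (-2.3183, 17.850). ∠LHU = 90.6° gives HU at 8.0000° from the x-axis; with |HU| = 15.1, U = (12.635, 19.952). ∠HUZ = 62.5° gives UZ at -109.50° from the x-axis; with |UZ| = 25.0, Z = (4.2896, -3.6144). ∠UZQ = 36.9° gives ZQ at 107.40° from the x-axis; with |ZQ| = 15.6, Q = (-0.37548, 11.272). The perpendicularity gives QR at right angles to ZQ, so QR runs at 17.400°; with |QR| = 13.0, R = (12.030, 15.159). ∠QRP = 104.3° gives RP at -58.300° from the x-axis; with |RP| = 21.8, P = (23.485, -3.3884). Then |HP| = |P − H| = 33.420.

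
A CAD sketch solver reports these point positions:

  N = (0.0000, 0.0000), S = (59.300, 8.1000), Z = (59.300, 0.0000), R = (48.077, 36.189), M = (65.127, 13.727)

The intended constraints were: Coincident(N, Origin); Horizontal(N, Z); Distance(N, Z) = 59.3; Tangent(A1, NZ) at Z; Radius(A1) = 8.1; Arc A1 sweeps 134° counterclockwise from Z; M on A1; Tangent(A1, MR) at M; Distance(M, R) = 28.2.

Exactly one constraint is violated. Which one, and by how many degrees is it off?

Tangent(A1, MR) at M — off by 6.80°.

N = (0.00, 0.00) ✓; N.y = 0.00, Z.y = 0.00 ✓; |NZ| = 59.30 ✓; ∠(SZ, ZN) = 90.00° ✓; |SZ| = 8.100 ✓; bearing(S→M) − bearing(S→Z) = 134.0° ✓; |SM| = 8.100 ✓; ∠(SM, MR) = 96.80° ✗; |MR| = 28.20 ✓.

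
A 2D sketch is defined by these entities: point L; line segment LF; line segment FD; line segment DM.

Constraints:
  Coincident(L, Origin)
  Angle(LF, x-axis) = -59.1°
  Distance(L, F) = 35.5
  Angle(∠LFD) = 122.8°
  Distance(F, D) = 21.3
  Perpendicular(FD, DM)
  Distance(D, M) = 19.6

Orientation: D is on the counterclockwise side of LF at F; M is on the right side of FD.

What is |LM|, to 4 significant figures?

63.93

L is at the origin; LF runs at -59.1° with length 35.5, so F = 35.5·(cos -59.1°, sin -59.1°) = (18.23, -30.46). ∠LFD = 122.8°, so FD runs at -59.1° + (180° − 122.8°) = -1.900° from the x-axis; with |FD| = 21.3, D = F + 21.3·(cos -1.900°, sin -1.900°) = (39.52, -31.17). FD is perpendicular to DM; with |DM| = 19.6 on the right of FD, M = D + 19.6·(-0.03316, -0.9995) = (38.87, -50.76). Then |LM| = |M − L| = 63.93.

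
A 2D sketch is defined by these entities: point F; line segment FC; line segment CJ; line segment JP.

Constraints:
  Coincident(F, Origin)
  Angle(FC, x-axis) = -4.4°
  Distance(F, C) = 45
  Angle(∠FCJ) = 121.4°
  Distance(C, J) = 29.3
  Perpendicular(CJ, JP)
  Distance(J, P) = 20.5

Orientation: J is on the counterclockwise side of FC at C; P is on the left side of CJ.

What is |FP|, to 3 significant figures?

55.7

∠FCJ = 121.4°, so CJ runs at -4.4° + (180° − 121.4°) = 54.2° from the x-axis; with |CJ| = 29.3, J = C + 29.3·(cos 54.2°, sin 54.2°) = (62.0, 20.3). CJ is perpendicular to JP; with |JP| = 20.5 on the left of CJ, P = J + 20.5·(-0.811, 0.585) = (45.4, 32.3). Then |FP| = |P − F| = 55.7.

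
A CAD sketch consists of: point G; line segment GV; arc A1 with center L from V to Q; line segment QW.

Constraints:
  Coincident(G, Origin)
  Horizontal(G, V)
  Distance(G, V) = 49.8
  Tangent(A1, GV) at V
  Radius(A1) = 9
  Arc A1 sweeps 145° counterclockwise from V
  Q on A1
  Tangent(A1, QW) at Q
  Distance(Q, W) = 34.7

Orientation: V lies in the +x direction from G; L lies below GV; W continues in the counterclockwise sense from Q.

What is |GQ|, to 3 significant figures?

47.5

G is at the origin; GV is horizontal with |GV| = 49.8 and V on the +x side, so V = (49.8, 0.00). Tangency of A1 to GV means the radius LV is perpendicular to GV, so L = V + (0, -9) = (49.8, -9.00). On A1, V sits at bearing 90° from L; a 145° counterclockwise sweep puts Q at bearing 235°, so Q = L + 9.0·(cos 235°, sin 235°) = (44.6, -16.4). Then |GQ| = |Q − G| = 47.5.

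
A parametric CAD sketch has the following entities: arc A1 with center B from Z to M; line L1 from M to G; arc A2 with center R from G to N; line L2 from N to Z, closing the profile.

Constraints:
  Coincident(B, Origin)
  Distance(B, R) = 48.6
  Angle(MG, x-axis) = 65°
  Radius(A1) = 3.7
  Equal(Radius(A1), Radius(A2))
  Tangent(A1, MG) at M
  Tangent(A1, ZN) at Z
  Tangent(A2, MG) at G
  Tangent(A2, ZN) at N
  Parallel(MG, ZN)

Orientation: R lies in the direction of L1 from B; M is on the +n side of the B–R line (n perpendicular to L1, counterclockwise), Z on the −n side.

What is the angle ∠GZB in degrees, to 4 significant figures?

81.34°

The slot axis is L1's direction at 65.0°, so u = (cos 65.0°, sin 65.0°) = (0.4226, 0.9063) and n = (−sin 65.0°, cos 65.0°) = (-0.9063, 0.4226). B is at the origin and R lies 48.6 along u from B, so R = 48.6·u = (20.54, 44.05). Tangency of A1 to both parallel lines with radius 3.7 puts M and Z at B ± 3.7·n: M = (-3.353, 1.564), Z = (3.353, -1.564). Equal radii place G and N the same way about R: G = R + 3.7·n = (17.19, 45.61), N = R − 3.7·n = (23.89, 42.48). Then cos ∠GZB = ZG·ZB / (|ZG||ZB|), giving 81.34°.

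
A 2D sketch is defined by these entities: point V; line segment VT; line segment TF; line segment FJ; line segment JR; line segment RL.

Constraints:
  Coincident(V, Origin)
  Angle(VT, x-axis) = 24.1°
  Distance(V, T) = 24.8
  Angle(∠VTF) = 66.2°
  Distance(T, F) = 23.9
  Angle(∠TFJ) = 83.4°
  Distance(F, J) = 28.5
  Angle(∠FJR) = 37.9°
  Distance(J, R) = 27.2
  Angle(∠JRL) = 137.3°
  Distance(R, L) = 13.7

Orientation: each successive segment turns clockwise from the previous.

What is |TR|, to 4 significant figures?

8.238

V is at the origin; VT runs at 24.1° with length 24.8, so T = (22.64, 10.13). ∠VTF = 66.2° gives TF at -89.70° from the x-axis; with |TF| = 23.9, F = (22.76, -13.77). ∠TFJ = 83.4° gives FJ at 173.7° from the x-axis; with |FJ| = 28.5, J = (-5.564, -10.65). ∠FJR = 37.9° gives JR at 31.60° from the x-axis; with |JR| = 27.2, R = (17.60, 3.607). Then |TR| = |R − T| = 8.238.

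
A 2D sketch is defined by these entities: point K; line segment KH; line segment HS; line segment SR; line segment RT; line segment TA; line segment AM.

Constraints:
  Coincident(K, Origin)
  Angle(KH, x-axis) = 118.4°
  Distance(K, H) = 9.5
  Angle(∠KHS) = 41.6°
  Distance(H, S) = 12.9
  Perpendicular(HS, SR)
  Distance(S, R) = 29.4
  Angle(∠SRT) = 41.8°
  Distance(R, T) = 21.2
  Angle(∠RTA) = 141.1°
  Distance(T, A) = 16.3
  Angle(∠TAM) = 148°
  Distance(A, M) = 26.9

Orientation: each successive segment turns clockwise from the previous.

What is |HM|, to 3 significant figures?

28.4

K is at the origin; KH runs at 118.4° with length 9.5, so H = (-4.52, 8.36). ∠KHS = 41.6° gives HS at -20.0° from the x-axis; with |HS| = 12.9, S = (7.60, 3.94). The perpendicularity gives SR at right angles to HS, so SR runs at -110°; with |SR| = 29.4, R = (-2.45, -23.7). ∠SRT = 41.8° gives RT at 112° from the x-axis; with |RT| = 21.2, T = (-10.3, -4.00). ∠RTA = 141.1° gives TA at 72.9° from the x-axis; with |TA| = 16.3, A = (-5.53, 11.6). ∠TAM = 148.0° gives AM at 40.9° from the x-axis; with |AM| = 26.9, M = (14.8, 29.2). Then |HM| = |M − H| = 28.4.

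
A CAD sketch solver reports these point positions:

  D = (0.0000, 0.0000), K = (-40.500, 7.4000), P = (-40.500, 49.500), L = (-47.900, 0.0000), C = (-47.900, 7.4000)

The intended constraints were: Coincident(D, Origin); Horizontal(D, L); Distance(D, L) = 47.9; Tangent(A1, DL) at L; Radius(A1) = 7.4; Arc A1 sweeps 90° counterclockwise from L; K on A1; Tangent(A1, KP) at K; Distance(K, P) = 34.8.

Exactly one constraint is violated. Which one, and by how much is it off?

Distance(K, P) = 34.8 — off by 7.30.

D = (0.00, 0.00) ✓; D.y = 0.00, L.y = 0.00 ✓; |DL| = 47.90 ✓; ∠(CL, LD) = 90.00° ✓; |CL| = 7.400 ✓; bearing(C→K) − bearing(C→L) = 90.00° ✓; |CK| = 7.400 ✓; ∠(CK, KP) = 90.00° ✓; |KP| = 42.10 ✗.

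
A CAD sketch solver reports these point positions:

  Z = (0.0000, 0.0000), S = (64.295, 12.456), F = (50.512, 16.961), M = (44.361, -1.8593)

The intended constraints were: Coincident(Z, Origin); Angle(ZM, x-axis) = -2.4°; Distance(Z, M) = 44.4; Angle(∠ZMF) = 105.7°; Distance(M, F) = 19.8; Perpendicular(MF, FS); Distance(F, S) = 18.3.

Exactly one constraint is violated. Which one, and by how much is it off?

Distance(F, S) = 18.3 — off by 3.80.

Z = (0.00, 0.00) ✓; ZM at -2.400° ✓; |ZM| = 44.40 ✓; ∠ZMF = 105.7° ✓; |MF| = 19.80 ✓; ∠(MF, FS) = 90.00° ✓; |FS| = 14.50 ✗.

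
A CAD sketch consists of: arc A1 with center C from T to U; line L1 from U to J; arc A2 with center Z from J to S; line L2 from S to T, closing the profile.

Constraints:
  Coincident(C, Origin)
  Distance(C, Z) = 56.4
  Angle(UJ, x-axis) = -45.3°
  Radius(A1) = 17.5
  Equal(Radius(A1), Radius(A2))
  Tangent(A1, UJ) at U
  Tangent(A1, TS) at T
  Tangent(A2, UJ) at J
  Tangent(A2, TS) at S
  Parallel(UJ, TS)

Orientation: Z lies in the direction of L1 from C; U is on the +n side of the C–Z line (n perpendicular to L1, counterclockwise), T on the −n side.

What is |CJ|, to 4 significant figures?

59.05

Tangency of A1 to both parallel lines with radius 17.5 puts U and T at C ± 17.5·n: U = (12.44, 12.31), T = (-12.44, -12.31). Equal radii place J and S the same way about Z: J = Z + 17.5·n = (52.11, -27.78), S = Z − 17.5·n = (27.23, -52.40). Then |CJ| = |J − C| = 59.05.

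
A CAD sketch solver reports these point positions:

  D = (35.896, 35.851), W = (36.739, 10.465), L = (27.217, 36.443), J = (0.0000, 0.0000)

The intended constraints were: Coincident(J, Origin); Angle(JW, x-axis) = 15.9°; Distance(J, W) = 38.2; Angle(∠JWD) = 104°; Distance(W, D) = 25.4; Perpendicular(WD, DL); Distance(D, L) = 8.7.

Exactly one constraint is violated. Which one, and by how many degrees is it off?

Perpendicular(WD, DL) — off by 5.80°.

J = (0.00, 0.00) ✓; JW at 15.90° ✓; |JW| = 38.20 ✓; ∠JWD = 104.0° ✓; |WD| = 25.40 ✓; ∠(WD, DL) = 84.20° ✗; |DL| = 8.699 ✓.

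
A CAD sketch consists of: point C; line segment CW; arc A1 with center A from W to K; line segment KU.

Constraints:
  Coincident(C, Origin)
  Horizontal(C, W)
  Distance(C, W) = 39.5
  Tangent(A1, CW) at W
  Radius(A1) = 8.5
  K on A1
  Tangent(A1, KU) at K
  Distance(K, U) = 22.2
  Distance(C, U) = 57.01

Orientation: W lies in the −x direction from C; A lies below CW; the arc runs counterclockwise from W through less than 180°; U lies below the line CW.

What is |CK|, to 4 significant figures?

48.74

Checks: |AK| = 8.500 ✓; ∠(AK, KU) = 90.00° ✓; |KU| = 22.20 ✓; |CU| = 57.01 ✓.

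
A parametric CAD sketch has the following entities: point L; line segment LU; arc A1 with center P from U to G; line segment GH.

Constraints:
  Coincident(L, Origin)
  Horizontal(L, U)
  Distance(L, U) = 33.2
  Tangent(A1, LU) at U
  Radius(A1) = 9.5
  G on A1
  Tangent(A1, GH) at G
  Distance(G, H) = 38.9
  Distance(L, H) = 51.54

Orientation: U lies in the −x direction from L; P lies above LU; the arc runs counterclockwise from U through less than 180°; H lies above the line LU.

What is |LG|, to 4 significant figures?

25.26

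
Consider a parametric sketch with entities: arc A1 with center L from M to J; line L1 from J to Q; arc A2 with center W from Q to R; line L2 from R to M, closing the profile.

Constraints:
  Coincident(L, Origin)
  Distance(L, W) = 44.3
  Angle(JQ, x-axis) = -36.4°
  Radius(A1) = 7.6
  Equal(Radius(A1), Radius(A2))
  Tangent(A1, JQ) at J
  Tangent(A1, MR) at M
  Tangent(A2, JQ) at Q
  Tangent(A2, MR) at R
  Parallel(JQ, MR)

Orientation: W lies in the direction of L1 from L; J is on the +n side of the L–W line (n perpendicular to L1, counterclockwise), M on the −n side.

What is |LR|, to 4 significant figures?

44.95

The slot axis is L1's direction at -36.4°, so u = (cos -36.4°, sin -36.4°) = (0.8049, -0.5934) and n = (−sin -36.4°, cos -36.4°) = (0.5934, 0.8049). L is at the origin and W lies 44.3 along u from L, so W = 44.3·u = (35.66, -26.29). Tangency of A1 to both parallel lines with radius 7.6 puts J and M at L ± 7.6·n: J = (4.510, 6.117), M = (-4.510, -6.117). Equal radii place Q and R the same way about W: Q = W + 7.6·n = (40.17, -20.17), R = W − 7.6·n = (31.15, -32.41). Then |LR| = |R − L| = 44.95.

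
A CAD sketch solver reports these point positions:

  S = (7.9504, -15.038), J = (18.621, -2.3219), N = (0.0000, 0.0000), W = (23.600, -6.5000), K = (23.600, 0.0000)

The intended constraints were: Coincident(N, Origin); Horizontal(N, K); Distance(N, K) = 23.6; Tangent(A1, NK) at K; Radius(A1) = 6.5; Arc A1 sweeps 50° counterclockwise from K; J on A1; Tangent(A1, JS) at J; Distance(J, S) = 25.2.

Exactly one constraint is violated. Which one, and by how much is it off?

Distance(J, S) = 25.2 — off by 8.60.

N = (0.00, 0.00) ✓; N.y = 0.00, K.y = 0.00 ✓; |NK| = 23.60 ✓; ∠(WK, KN) = 90.00° ✓; |WK| = 6.500 ✓; bearing(W→J) − bearing(W→K) = 50.00° ✓; |WJ| = 6.500 ✓; ∠(WJ, JS) = 90.00° ✓; |JS| = 16.60 ✗.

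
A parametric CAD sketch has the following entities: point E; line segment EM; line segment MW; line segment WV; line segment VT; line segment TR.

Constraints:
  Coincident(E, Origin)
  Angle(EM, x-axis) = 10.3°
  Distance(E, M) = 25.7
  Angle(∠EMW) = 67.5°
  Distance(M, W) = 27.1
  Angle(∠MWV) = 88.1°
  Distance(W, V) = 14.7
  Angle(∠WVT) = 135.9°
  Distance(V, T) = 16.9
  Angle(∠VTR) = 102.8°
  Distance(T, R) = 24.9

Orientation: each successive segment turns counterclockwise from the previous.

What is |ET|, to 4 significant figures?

5.346

E is at the origin; EM runs at 10.3° with length 25.7, so M = (25.29, 4.595). ∠EMW = 67.5° gives MW at 122.8° from the x-axis; with |MW| = 27.1, W = (10.61, 27.37). ∠MWV = 88.1° gives WV at -145.3° from the x-axis; with |WV| = 14.7, V = (-1.480, 19.01). ∠WVT = 135.9° gives VT at -101.2° from the x-axis; with |VT| = 16.9, T = (-4.763, 2.428). Then |ET| = |T − E| = 5.346.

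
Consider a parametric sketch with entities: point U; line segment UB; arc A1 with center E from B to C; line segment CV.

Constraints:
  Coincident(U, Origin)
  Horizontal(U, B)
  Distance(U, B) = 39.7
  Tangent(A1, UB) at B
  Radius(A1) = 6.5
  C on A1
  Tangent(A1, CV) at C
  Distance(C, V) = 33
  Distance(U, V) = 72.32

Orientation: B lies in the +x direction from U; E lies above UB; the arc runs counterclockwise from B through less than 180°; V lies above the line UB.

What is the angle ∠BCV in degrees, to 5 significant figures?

158.00°

Checks: U = (0.00, 0.00) ✓; |EC| = 6.500 ✓; ∠(EC, CV) = 90.00° ✓; |CV| = 33.00 ✓; |UV| = 72.32 ✓.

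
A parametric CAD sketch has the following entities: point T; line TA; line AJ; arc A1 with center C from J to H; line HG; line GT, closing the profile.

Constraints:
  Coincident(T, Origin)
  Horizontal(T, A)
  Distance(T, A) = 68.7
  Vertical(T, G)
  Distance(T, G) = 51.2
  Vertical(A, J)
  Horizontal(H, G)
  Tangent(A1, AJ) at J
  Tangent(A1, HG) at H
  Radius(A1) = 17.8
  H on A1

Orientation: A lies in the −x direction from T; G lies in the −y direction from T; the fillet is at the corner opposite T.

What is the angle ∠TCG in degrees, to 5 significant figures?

52.547°

T is at the origin; TA is horizontal with |TA| = 68.7 and A on the −x side, so A = (-68.700, 0.0000). T and G share the same x with |TG| = 51.2 and G on the −y side, so G = (0.0000, -51.200). The virtual corner opposite T is at (-68.700, -51.200). Since A1 is tangent to AJ there, CJ ⟂ AJ and A1 meets HG tangentially, so CH is at right angles to HG, with radius 17.8, so the center C sits 17.8 in from both sides at C = (-50.900, -33.400). Then cos ∠TCG = CT·CG / (|CT||CG|), giving 52.547°.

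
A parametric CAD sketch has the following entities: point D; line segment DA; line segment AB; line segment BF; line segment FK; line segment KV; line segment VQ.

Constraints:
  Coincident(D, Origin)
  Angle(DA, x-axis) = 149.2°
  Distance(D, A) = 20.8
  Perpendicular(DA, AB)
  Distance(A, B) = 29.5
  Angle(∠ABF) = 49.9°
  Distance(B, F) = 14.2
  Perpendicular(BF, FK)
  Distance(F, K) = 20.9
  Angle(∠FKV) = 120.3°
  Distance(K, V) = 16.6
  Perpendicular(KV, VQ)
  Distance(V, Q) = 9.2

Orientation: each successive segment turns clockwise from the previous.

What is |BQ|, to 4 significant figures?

21.86

∠FKV = 120.3° gives KV at 139.4° from the x-axis; with |KV| = 16.6, V = (-30.47, 26.54). The perpendicularity gives VQ at right angles to KV, so VQ runs at 49.40°; with |VQ| = 9.2, Q = (-24.48, 33.52). Then |BQ| = |Q − B| = 21.86.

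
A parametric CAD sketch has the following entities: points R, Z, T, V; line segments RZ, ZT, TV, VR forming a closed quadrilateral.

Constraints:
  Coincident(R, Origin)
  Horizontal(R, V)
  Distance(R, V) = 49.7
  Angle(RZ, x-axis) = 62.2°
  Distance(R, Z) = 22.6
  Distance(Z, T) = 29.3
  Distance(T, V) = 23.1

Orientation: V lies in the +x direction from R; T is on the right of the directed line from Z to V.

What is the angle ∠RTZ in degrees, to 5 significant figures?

46.884°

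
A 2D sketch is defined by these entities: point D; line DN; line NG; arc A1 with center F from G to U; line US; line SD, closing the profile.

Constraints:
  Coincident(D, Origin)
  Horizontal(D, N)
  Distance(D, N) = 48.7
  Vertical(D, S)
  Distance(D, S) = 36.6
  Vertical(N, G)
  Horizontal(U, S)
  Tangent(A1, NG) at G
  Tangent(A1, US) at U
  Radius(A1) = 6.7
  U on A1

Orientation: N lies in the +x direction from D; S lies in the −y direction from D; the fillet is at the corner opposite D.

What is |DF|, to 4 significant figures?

51.56

D is at the origin; D and N share the same y with |DN| = 48.7 and N on the +x side, so N = (48.70, 0.000). D and S share the same x with |DS| = 36.6 and S on the −y side, so S = (0.000, -36.60). The virtual corner opposite D is at (48.70, -36.60). Since A1 is tangent to NG there, FG ⟂ NG and A1 meets US tangentially, so FU is at right angles to US, with radius 6.7, so the center F sits 6.7 in from both sides at F = (42.00, -29.90). Then |DF| = |F − D| = 51.56.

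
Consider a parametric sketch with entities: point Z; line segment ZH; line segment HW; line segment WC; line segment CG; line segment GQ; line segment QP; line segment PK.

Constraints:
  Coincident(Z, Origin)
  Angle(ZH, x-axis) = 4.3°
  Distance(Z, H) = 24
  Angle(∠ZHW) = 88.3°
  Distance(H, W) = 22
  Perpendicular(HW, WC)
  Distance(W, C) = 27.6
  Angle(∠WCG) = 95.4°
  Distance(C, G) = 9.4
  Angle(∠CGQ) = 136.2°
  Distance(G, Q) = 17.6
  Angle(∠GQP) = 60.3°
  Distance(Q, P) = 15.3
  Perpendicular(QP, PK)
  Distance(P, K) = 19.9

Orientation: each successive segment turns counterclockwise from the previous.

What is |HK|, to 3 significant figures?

36.6

∠GQP = 60.3° gives QP at 74.1° from the x-axis; with |QP| = 15.3, P = (10.8, 13.5). The perpendicularity gives PK at right angles to QP, so PK runs at 164°; with |PK| = 19.9, K = (-8.35, 19.0). Then |HK| = |K − H| = 36.6.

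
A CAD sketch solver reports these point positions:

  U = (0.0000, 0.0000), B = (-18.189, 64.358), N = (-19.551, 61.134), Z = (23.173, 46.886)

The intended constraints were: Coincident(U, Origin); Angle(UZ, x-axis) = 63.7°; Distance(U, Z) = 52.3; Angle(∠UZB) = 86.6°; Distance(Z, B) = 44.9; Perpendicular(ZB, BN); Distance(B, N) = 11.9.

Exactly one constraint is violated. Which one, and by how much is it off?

Distance(B, N) = 11.9 — off by 8.40.

U = (0.00, 0.00) ✓; UZ at 63.70° ✓; |UZ| = 52.30 ✓; ∠UZB = 86.60° ✓; |ZB| = 44.90 ✓; ∠(ZB, BN) = 90.00° ✓; |BN| = 3.500 ✗.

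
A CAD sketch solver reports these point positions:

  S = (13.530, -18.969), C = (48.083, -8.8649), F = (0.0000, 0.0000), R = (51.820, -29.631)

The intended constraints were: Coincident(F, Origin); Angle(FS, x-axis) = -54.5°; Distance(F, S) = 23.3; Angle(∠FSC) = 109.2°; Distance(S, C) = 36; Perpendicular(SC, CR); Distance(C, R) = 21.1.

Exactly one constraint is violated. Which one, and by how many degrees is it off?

Perpendicular(SC, CR) — off by 6.10°.

F = (0.00, 0.00) ✓; FS at -54.50° ✓; |FS| = 23.30 ✓; ∠FSC = 109.2° ✓; |SC| = 36.00 ✓; ∠(SC, CR) = 96.10° ✗; |CR| = 21.10 ✓.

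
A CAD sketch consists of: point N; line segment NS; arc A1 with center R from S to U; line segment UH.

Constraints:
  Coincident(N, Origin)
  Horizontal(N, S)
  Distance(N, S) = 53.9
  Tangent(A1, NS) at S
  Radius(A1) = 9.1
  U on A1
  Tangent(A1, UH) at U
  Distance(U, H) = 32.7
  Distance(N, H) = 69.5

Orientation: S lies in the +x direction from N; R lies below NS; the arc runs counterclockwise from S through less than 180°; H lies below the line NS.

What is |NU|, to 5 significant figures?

46.677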